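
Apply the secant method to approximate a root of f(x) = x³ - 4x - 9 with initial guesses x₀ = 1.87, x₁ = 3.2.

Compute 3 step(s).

f(x) = x³ - 4x - 9
x₀ = 1.87, x₁ = 3.2

Secant formula: x_{n+1} = x_n - f(x_n)(x_n - x_{n-1})/(f(x_n) - f(x_{n-1}))

Iteration 1:
  f(1.870000) = -9.940797
  f(3.200000) = 10.968000
  x_2 = 3.200000 - 10.968000×(3.200000 - 1.870000)/(10.968000 - (-9.940797))
       = 2.502330
Iteration 2:
  f(3.200000) = 10.968000
  f(2.502330) = -3.340591
  x_3 = 2.502330 - (-3.340591)×(2.502330 - 3.200000)/(-3.340591 - 10.968000)
       = 2.665213
Iteration 3:
  f(2.502330) = -3.340591
  f(2.665213) = -0.728878
  x_4 = 2.665213 - (-0.728878)×(2.665213 - 2.502330)/(-0.728878 - (-3.340591))
       = 2.710671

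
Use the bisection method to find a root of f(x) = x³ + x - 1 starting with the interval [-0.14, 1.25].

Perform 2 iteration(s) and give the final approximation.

f(x) = x³ + x - 1
Initial interval: [-0.14, 1.25]

Iteration 1:
  c_1 = (-0.140000 + 1.250000)/2 = 0.555000
  f(c_1) = f(0.555000) = -0.274046
  f(a) × f(c) ≥ 0, new interval: [0.555000, 1.250000]
Iteration 2:
  c_2 = (0.555000 + 1.250000)/2 = 0.902500
  f(c_2) = f(0.902500) = 0.637592
  f(a) × f(c) < 0, new interval: [0.555000, 0.902500]

After 2 iteration(s), the approximation is c_2 = 0.902500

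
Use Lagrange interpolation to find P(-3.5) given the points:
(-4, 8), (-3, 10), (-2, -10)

Lagrange interpolation formula:
P(x) = Σ yᵢ × Lᵢ(x)
where Lᵢ(x) = Π_{j≠i} (x - xⱼ)/(xᵢ - xⱼ)

L_0(-3.5) = (-3.5 - (-3))/(-4 - (-3)) × (-3.5 - (-2))/(-4 - (-2)) = 0.375000
L_1(-3.5) = (-3.5 - (-4))/(-3 - (-4)) × (-3.5 - (-2))/(-3 - (-2)) = 0.750000
L_2(-3.5) = (-3.5 - (-4))/(-2 - (-4)) × (-3.5 - (-3))/(-2 - (-3)) = -0.125000

P(-3.5) = 8×L_0(-3.5) + 10×L_1(-3.5) + (-10)×L_2(-3.5)
P(-3.5) = 11.750000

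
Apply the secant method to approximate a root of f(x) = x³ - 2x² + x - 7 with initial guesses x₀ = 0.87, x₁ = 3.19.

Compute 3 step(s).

f(x) = x³ - 2x² + x - 7
x₀ = 0.87, x₁ = 3.19

Secant formula: x_{n+1} = x_n - f(x_n)(x_n - x_{n-1})/(f(x_n) - f(x_{n-1}))

Iteration 1:
  f(0.870000) = -6.985297
  f(3.190000) = 8.299559
  x_2 = 3.190000 - 8.299559×(3.190000 - 0.870000)/(8.299559 - (-6.985297))
       = 1.930258
Iteration 2:
  f(3.190000) = 8.299559
  f(1.930258) = -5.329594
  x_3 = 1.930258 - (-5.329594)×(1.930258 - 3.190000)/(-5.329594 - 8.299559)
       = 2.422872
Iteration 3:
  f(1.930258) = -5.329594
  f(2.422872) = -2.094738
  x_4 = 2.422872 - (-2.094738)×(2.422872 - 1.930258)/(-2.094738 - (-5.329594))
       = 2.741866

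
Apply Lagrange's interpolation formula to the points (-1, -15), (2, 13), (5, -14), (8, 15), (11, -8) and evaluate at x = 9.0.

Lagrange interpolation formula:
P(x) = Σ yᵢ × Lᵢ(x)
where Lᵢ(x) = Π_{j≠i} (x - xⱼ)/(xᵢ - xⱼ)

L_0(9.0) = (9.0 - 2)/(-1 - 2) × (9.0 - 5)/(-1 - 5) × (9.0 - 8)/(-1 - 8) × (9.0 - 11)/(-1 - 11) = -0.028807
L_1(9.0) = (9.0 - (-1))/(2 - (-1)) × (9.0 - 5)/(2 - 5) × (9.0 - 8)/(2 - 8) × (9.0 - 11)/(2 - 11) = 0.164609
L_2(9.0) = (9.0 - (-1))/(5 - (-1)) × (9.0 - 2)/(5 - 2) × (9.0 - 8)/(5 - 8) × (9.0 - 11)/(5 - 11) = -0.432099
L_3(9.0) = (9.0 - (-1))/(8 - (-1)) × (9.0 - 2)/(8 - 2) × (9.0 - 5)/(8 - 5) × (9.0 - 11)/(8 - 11) = 1.152263
L_4(9.0) = (9.0 - (-1))/(11 - (-1)) × (9.0 - 2)/(11 - 2) × (9.0 - 5)/(11 - 5) × (9.0 - 8)/(11 - 8) = 0.144033

P(9.0) = (-15)×L_0(9.0) + 13×L_1(9.0) + (-14)×L_2(9.0) + 15×L_3(9.0) + (-8)×L_4(9.0)
P(9.0) = 24.753086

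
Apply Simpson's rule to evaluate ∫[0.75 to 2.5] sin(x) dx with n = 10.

f(x) = sin(x)
a = 0.75, b = 2.5, n = 10
h = (b - a)/n = 0.175000

Simpson's rule: (h/3)[f(x₀) + 4f(x₁) + 2f(x₂) + ... + f(xₙ)]

x_0 = 0.7500, f(x_0) = 0.681639, coefficient = 1
x_1 = 0.9250, f(x_1) = 0.798621, coefficient = 4
x_2 = 1.1000, f(x_2) = 0.891207, coefficient = 2
x_3 = 1.2750, f(x_3) = 0.956570, coefficient = 4
x_4 = 1.4500, f(x_4) = 0.992713, coefficient = 2
x_5 = 1.6250, f(x_5) = 0.998531, coefficient = 4
x_6 = 1.8000, f(x_6) = 0.973848, coefficient = 2
x_7 = 1.9750, f(x_7) = 0.919416, coefficient = 4
x_8 = 2.1500, f(x_8) = 0.836899, coefficient = 2
x_9 = 2.3250, f(x_9) = 0.728817, coefficient = 4
x_10 = 2.5000, f(x_10) = 0.598472, coefficient = 1

I ≈ (0.175000/3) × 26.277266 = 1.532841
Exact value: 1.532832
Error: 0.000008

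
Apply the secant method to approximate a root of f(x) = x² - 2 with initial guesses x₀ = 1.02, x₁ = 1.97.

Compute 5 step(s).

f(x) = x² - 2
x₀ = 1.02, x₁ = 1.97

Secant formula: x_{n+1} = x_n - f(x_n)(x_n - x_{n-1})/(f(x_n) - f(x_{n-1}))

Iteration 1:
  f(1.020000) = -0.959600
  f(1.970000) = 1.880900
  x_2 = 1.970000 - 1.880900×(1.970000 - 1.020000)/(1.880900 - (-0.959600))
       = 1.340936
Iteration 2:
  f(1.970000) = 1.880900
  f(1.340936) = -0.201889
  x_3 = 1.340936 - (-0.201889)×(1.340936 - 1.970000)/(-0.201889 - 1.880900)
       = 1.401913
Iteration 3:
  f(1.340936) = -0.201889
  f(1.401913) = -0.034640
  x_4 = 1.401913 - (-0.034640)×(1.401913 - 1.340936)/(-0.034640 - (-0.201889))
       = 1.414542
Iteration 4:
  f(1.401913) = -0.034640
  f(1.414542) = 0.000930
  x_5 = 1.414542 - 0.000930×(1.414542 - 1.401913)/(0.000930 - (-0.034640))
       = 1.414212
Iteration 5:
  f(1.414542) = 0.000930
  f(1.414212) = -0.000004
  x_6 = 1.414212 - (-0.000004)×(1.414212 - 1.414542)/(-0.000004 - 0.000930)
       = 1.414214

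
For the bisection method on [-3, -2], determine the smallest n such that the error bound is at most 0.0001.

We need (b-a)/2^n ≤ 0.0001
(-2 - (-3))/2^n ≤ 0.0001
1/2^n ≤ 0.0001
2^n ≥ 10000
n ≥ log₂(10000) = 13.29
n ≥ 14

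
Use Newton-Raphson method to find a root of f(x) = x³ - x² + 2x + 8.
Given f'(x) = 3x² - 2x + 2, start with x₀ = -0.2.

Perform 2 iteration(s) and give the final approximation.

f(x) = x³ - x² + 2x + 8
f'(x) = 3x² - 2x + 2
x₀ = -0.2

Newton-Raphson formula: x_{n+1} = x_n - f(x_n)/f'(x_n)

Iteration 1:
  f(-0.200000) = 7.552000
  f'(-0.200000) = 2.520000
  x_1 = -0.200000 - 7.552000/2.520000 = -3.196825
Iteration 2:
  f(-3.196825) = -41.283916
  f'(-3.196825) = 39.052729
  x_2 = -3.196825 - (-41.283916)/39.052729 = -2.139693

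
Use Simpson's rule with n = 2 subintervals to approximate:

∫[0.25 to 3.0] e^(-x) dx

f(x) = e^(-x)
a = 0.25, b = 3.0, n = 2
h = (b - a)/n = 1.375000

Simpson's rule: (h/3)[f(x₀) + 4f(x₁) + 2f(x₂) + ... + f(xₙ)]

x_0 = 0.2500, f(x_0) = 0.778801, coefficient = 1
x_1 = 1.6250, f(x_1) = 0.196912, coefficient = 4
x_2 = 3.0000, f(x_2) = 0.049787, coefficient = 1

I ≈ (1.375000/3) × 1.616235 = 0.740774
Exact value: 0.729014
Error: 0.011760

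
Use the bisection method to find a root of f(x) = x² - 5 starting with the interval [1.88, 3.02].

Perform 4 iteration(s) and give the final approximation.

f(x) = x² - 5
Initial interval: [1.88, 3.02]

Iteration 1:
  c_1 = (1.880000 + 3.020000)/2 = 2.450000
  f(c_1) = f(2.450000) = 1.002500
  f(a) × f(c) < 0, new interval: [1.880000, 2.450000]
Iteration 2:
  c_2 = (1.880000 + 2.450000)/2 = 2.165000
  f(c_2) = f(2.165000) = -0.312775
  f(a) × f(c) ≥ 0, new interval: [2.165000, 2.450000]
Iteration 3:
  c_3 = (2.165000 + 2.450000)/2 = 2.307500
  f(c_3) = f(2.307500) = 0.324556
  f(a) × f(c) < 0, new interval: [2.165000, 2.307500]
Iteration 4:
  c_4 = (2.165000 + 2.307500)/2 = 2.236250
  f(c_4) = f(2.236250) = 0.000814
  f(a) × f(c) < 0, new interval: [2.165000, 2.236250]

After 4 iteration(s), the approximation is c_4 = 2.236250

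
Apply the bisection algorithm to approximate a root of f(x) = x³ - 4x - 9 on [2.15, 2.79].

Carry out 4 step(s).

f(x) = x³ - 4x - 9
Initial interval: [2.15, 2.79]

Iteration 1:
  c_1 = (2.150000 + 2.790000)/2 = 2.470000
  f(c_1) = f(2.470000) = -3.810777
  f(a) × f(c) ≥ 0, new interval: [2.470000, 2.790000]
Iteration 2:
  c_2 = (2.470000 + 2.790000)/2 = 2.630000
  f(c_2) = f(2.630000) = -1.328553
  f(a) × f(c) ≥ 0, new interval: [2.630000, 2.790000]
Iteration 3:
  c_3 = (2.630000 + 2.790000)/2 = 2.710000
  f(c_3) = f(2.710000) = 0.062511
  f(a) × f(c) < 0, new interval: [2.630000, 2.710000]
Iteration 4:
  c_4 = (2.630000 + 2.710000)/2 = 2.670000
  f(c_4) = f(2.670000) = -0.645837
  f(a) × f(c) ≥ 0, new interval: [2.670000, 2.710000]

After 4 iteration(s), the approximation is c_4 = 2.670000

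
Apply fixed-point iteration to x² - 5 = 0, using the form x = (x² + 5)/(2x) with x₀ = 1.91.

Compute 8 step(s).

Equation: x² - 5 = 0
Fixed-point form: x = (x² + 5)/(2x)
x₀ = 1.91

x_1 = g(1.910000) = 2.263901
x_2 = g(2.263901) = 2.236239
x_3 = g(2.236239) = 2.236068
x_4 = g(2.236068) = 2.236068
x_5 = g(2.236068) = 2.236068
x_6 = g(2.236068) = 2.236068
x_7 = g(2.236068) = 2.236068
x_8 = g(2.236068) = 2.236068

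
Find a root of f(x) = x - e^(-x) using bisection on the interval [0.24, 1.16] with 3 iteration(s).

f(x) = x - e^(-x)
Initial interval: [0.24, 1.16]

Iteration 1:
  c_1 = (0.240000 + 1.160000)/2 = 0.700000
  f(c_1) = f(0.700000) = 0.203415
  f(a) × f(c) < 0, new interval: [0.240000, 0.700000]
Iteration 2:
  c_2 = (0.240000 + 0.700000)/2 = 0.470000
  f(c_2) = f(0.470000) = -0.155002
  f(a) × f(c) ≥ 0, new interval: [0.470000, 0.700000]
Iteration 3:
  c_3 = (0.470000 + 0.700000)/2 = 0.585000
  f(c_3) = f(0.585000) = 0.027894
  f(a) × f(c) < 0, new interval: [0.470000, 0.585000]

After 3 iteration(s), the approximation is c_3 = 0.585000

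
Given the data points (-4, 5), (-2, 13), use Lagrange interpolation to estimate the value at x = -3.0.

Lagrange interpolation formula:
P(x) = Σ yᵢ × Lᵢ(x)
where Lᵢ(x) = Π_{j≠i} (x - xⱼ)/(xᵢ - xⱼ)

L_0(-3.0) = (-3.0 - (-2))/(-4 - (-2)) = 0.500000
L_1(-3.0) = (-3.0 - (-4))/(-2 - (-4)) = 0.500000

P(-3.0) = 5×L_0(-3.0) + 13×L_1(-3.0)
P(-3.0) = 9.000000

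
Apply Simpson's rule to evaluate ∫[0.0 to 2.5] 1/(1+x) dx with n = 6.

f(x) = 1/(1+x)
a = 0.0, b = 2.5, n = 6
h = (b - a)/n = 0.416667

Simpson's rule: (h/3)[f(x₀) + 4f(x₁) + 2f(x₂) + ... + f(xₙ)]

x_0 = 0.0000, f(x_0) = 1.000000, coefficient = 1
x_1 = 0.4167, f(x_1) = 0.705882, coefficient = 4
x_2 = 0.8333, f(x_2) = 0.545455, coefficient = 2
x_3 = 1.2500, f(x_3) = 0.444444, coefficient = 4
x_4 = 1.6667, f(x_4) = 0.375000, coefficient = 2
x_5 = 2.0833, f(x_5) = 0.324324, coefficient = 4
x_6 = 2.5000, f(x_6) = 0.285714, coefficient = 1

I ≈ (0.416667/3) × 9.025228 = 1.253504
Exact value: 1.252763
Error: 0.000741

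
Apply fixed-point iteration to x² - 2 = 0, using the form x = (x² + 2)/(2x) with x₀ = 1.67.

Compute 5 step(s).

Equation: x² - 2 = 0
Fixed-point form: x = (x² + 2)/(2x)
x₀ = 1.67

x_1 = g(1.670000) = 1.433802
x_2 = g(1.433802) = 1.414347
x_3 = g(1.414347) = 1.414214
x_4 = g(1.414214) = 1.414214
x_5 = g(1.414214) = 1.414214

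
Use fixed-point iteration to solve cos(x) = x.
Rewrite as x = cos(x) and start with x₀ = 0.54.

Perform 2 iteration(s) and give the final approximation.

Equation: cos(x) = x
Fixed-point form: x = cos(x)
x₀ = 0.54

x_1 = g(0.540000) = 0.857709
x_2 = g(0.857709) = 0.654172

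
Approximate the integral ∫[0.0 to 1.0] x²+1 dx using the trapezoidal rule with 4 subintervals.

f(x) = x²+1
a = 0.0, b = 1.0, n = 4
h = (b - a)/n = 0.250000

Trapezoidal rule: (h/2)[f(x₀) + 2f(x₁) + 2f(x₂) + ... + f(xₙ)]

x_0 = 0.0000, f(x_0) = 1.000000, coefficient = 1
x_1 = 0.2500, f(x_1) = 1.062500, coefficient = 2
x_2 = 0.5000, f(x_2) = 1.250000, coefficient = 2
x_3 = 0.7500, f(x_3) = 1.562500, coefficient = 2
x_4 = 1.0000, f(x_4) = 2.000000, coefficient = 1

I ≈ (0.250000/2) × 10.750000 = 1.343750
Exact value: 1.333333
Error: 0.010417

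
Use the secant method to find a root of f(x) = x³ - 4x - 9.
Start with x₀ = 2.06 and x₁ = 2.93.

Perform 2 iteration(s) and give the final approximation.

f(x) = x³ - 4x - 9
x₀ = 2.06, x₁ = 2.93

Secant formula: x_{n+1} = x_n - f(x_n)(x_n - x_{n-1})/(f(x_n) - f(x_{n-1}))

Iteration 1:
  f(2.060000) = -8.498184
  f(2.930000) = 4.433757
  x_2 = 2.930000 - 4.433757×(2.930000 - 2.060000)/(4.433757 - (-8.498184))
       = 2.631718
Iteration 2:
  f(2.930000) = 4.433757
  f(2.631718) = -1.299756
  x_3 = 2.631718 - (-1.299756)×(2.631718 - 2.930000)/(-1.299756 - 4.433757)
       = 2.699337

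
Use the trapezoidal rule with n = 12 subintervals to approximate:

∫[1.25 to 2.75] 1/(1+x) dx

f(x) = 1/(1+x)
a = 1.25, b = 2.75, n = 12
h = (b - a)/n = 0.125000

Trapezoidal rule: (h/2)[f(x₀) + 2f(x₁) + 2f(x₂) + ... + f(xₙ)]

x_0 = 1.2500, f(x_0) = 0.444444, coefficient = 1
x_1 = 1.3750, f(x_1) = 0.421053, coefficient = 2
x_2 = 1.5000, f(x_2) = 0.400000, coefficient = 2
x_3 = 1.6250, f(x_3) = 0.380952, coefficient = 2
x_4 = 1.7500, f(x_4) = 0.363636, coefficient = 2
x_5 = 1.8750, f(x_5) = 0.347826, coefficient = 2
x_6 = 2.0000, f(x_6) = 0.333333, coefficient = 2
x_7 = 2.1250, f(x_7) = 0.320000, coefficient = 2
x_8 = 2.2500, f(x_8) = 0.307692, coefficient = 2
x_9 = 2.3750, f(x_9) = 0.296296, coefficient = 2
x_10 = 2.5000, f(x_10) = 0.285714, coefficient = 2
x_11 = 2.6250, f(x_11) = 0.275862, coefficient = 2
x_12 = 2.7500, f(x_12) = 0.266667, coefficient = 1

I ≈ (0.125000/2) × 8.175843 = 0.510990
Exact value: 0.510826
Error: 0.000165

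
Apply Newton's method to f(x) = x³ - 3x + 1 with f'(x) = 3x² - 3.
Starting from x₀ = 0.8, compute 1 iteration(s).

f(x) = x³ - 3x + 1
f'(x) = 3x² - 3
x₀ = 0.8

Newton-Raphson formula: x_{n+1} = x_n - f(x_n)/f'(x_n)

Iteration 1:
  f(0.800000) = -0.888000
  f'(0.800000) = -1.080000
  x_1 = 0.800000 - (-0.888000)/(-1.080000) = -0.022222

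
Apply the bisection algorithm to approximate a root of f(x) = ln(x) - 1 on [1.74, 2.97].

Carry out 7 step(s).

f(x) = ln(x) - 1
Initial interval: [1.74, 2.97]

Iteration 1:
  c_1 = (1.740000 + 2.970000)/2 = 2.355000
  f(c_1) = f(2.355000) = -0.143459
  f(a) × f(c) ≥ 0, new interval: [2.355000, 2.970000]
Iteration 2:
  c_2 = (2.355000 + 2.970000)/2 = 2.662500
  f(c_2) = f(2.662500) = -0.020734
  f(a) × f(c) ≥ 0, new interval: [2.662500, 2.970000]
Iteration 3:
  c_3 = (2.662500 + 2.970000)/2 = 2.816250
  f(c_3) = f(2.816250) = 0.035406
  f(a) × f(c) < 0, new interval: [2.662500, 2.816250]
Iteration 4:
  c_4 = (2.662500 + 2.816250)/2 = 2.739375
  f(c_4) = f(2.739375) = 0.007730
  f(a) × f(c) < 0, new interval: [2.662500, 2.739375]
Iteration 5:
  c_5 = (2.662500 + 2.739375)/2 = 2.700938
  f(c_5) = f(2.700938) = -0.006401
  f(a) × f(c) ≥ 0, new interval: [2.700938, 2.739375]
Iteration 6:
  c_6 = (2.700938 + 2.739375)/2 = 2.720156
  f(c_6) = f(2.720156) = 0.000689
  f(a) × f(c) < 0, new interval: [2.700938, 2.720156]
Iteration 7:
  c_7 = (2.700938 + 2.720156)/2 = 2.710547
  f(c_7) = f(2.710547) = -0.002850
  f(a) × f(c) ≥ 0, new interval: [2.710547, 2.720156]

After 7 iteration(s), the approximation is c_7 = 2.710547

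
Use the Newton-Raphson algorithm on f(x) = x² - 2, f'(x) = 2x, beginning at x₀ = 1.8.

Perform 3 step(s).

f(x) = x² - 2
f'(x) = 2x
x₀ = 1.8

Newton-Raphson formula: x_{n+1} = x_n - f(x_n)/f'(x_n)

Iteration 1:
  f(1.800000) = 1.240000
  f'(1.800000) = 3.600000
  x_1 = 1.800000 - 1.240000/3.600000 = 1.455556
Iteration 2:
  f(1.455556) = 0.118642
  f'(1.455556) = 2.911111
  x_2 = 1.455556 - 0.118642/2.911111 = 1.414801
Iteration 3:
  f(1.414801) = 0.001661
  f'(1.414801) = 2.829601
  x_3 = 1.414801 - 0.001661/2.829601 = 1.414214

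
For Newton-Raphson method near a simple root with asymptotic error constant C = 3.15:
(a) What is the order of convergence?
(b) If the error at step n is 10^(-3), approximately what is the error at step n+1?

(a) Newton-Raphson has quadratic (order 2) convergence near simple roots.
    This means |e_{n+1}| ≈ C|e_n|².

(b) With |e_n| = 10^(-3) and C = 3.15:
    |e_{n+1}| ≈ 3.15 × (10^(-3))² = 3.15 × 10^(-6)

(a) 2 (quadratic); (b) |e_{n+1}| ≈ 3.150e-06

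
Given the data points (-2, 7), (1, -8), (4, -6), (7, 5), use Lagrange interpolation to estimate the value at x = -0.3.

Lagrange interpolation formula:
P(x) = Σ yᵢ × Lᵢ(x)
where Lᵢ(x) = Π_{j≠i} (x - xⱼ)/(xᵢ - xⱼ)

L_0(-0.3) = (-0.3 - 1)/(-2 - 1) × (-0.3 - 4)/(-2 - 4) × (-0.3 - 7)/(-2 - 7) = 0.251895
L_1(-0.3) = (-0.3 - (-2))/(1 - (-2)) × (-0.3 - 4)/(1 - 4) × (-0.3 - 7)/(1 - 7) = 0.988204
L_2(-0.3) = (-0.3 - (-2))/(4 - (-2)) × (-0.3 - 1)/(4 - 1) × (-0.3 - 7)/(4 - 7) = -0.298759
L_3(-0.3) = (-0.3 - (-2))/(7 - (-2)) × (-0.3 - 1)/(7 - 1) × (-0.3 - 4)/(7 - 4) = 0.058660

P(-0.3) = 7×L_0(-0.3) + (-8)×L_1(-0.3) + (-6)×L_2(-0.3) + 5×L_3(-0.3)
P(-0.3) = -4.056506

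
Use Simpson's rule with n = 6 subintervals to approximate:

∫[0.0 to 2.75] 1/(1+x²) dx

f(x) = 1/(1+x²)
a = 0.0, b = 2.75, n = 6
h = (b - a)/n = 0.458333

Simpson's rule: (h/3)[f(x₀) + 4f(x₁) + 2f(x₂) + ... + f(xₙ)]

x_0 = 0.0000, f(x_0) = 1.000000, coefficient = 1
x_1 = 0.4583, f(x_1) = 0.826399, coefficient = 4
x_2 = 0.9167, f(x_2) = 0.543396, coefficient = 2
x_3 = 1.3750, f(x_3) = 0.345946, coefficient = 4
x_4 = 1.8333, f(x_4) = 0.229299, coefficient = 2
x_5 = 2.2917, f(x_5) = 0.159956, coefficient = 4
x_6 = 2.7500, f(x_6) = 0.116788, coefficient = 1

I ≈ (0.458333/3) × 7.991381 = 1.220905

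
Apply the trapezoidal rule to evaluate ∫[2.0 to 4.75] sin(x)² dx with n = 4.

f(x) = sin(x)²
a = 2.0, b = 4.75, n = 4
h = (b - a)/n = 0.687500

Trapezoidal rule: (h/2)[f(x₀) + 2f(x₁) + 2f(x₂) + ... + f(xₙ)]

x_0 = 2.0000, f(x_0) = 0.826822, coefficient = 1
x_1 = 2.6875, f(x_1) = 0.192411, coefficient = 2
x_2 = 3.3750, f(x_2) = 0.053497, coefficient = 2
x_3 = 4.0625, f(x_3) = 0.633856, coefficient = 2
x_4 = 4.7500, f(x_4) = 0.998586, coefficient = 1

I ≈ (0.687500/2) × 3.584937 = 1.232322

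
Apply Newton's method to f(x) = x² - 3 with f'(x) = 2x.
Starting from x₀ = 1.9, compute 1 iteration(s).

f(x) = x² - 3
f'(x) = 2x
x₀ = 1.9

Newton-Raphson formula: x_{n+1} = x_n - f(x_n)/f'(x_n)

Iteration 1:
  f(1.900000) = 0.610000
  f'(1.900000) = 3.800000
  x_1 = 1.900000 - 0.610000/3.800000 = 1.739474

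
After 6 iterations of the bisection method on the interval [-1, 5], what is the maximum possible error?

Bisection error bound: |error| ≤ (b-a)/2^n
|error| ≤ (5 - (-1))/2^6 = 6/2^6
|error| ≤ 0.0937500000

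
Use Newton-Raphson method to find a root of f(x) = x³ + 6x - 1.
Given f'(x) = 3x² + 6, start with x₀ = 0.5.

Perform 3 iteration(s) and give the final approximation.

f(x) = x³ + 6x - 1
f'(x) = 3x² + 6
x₀ = 0.5

Newton-Raphson formula: x_{n+1} = x_n - f(x_n)/f'(x_n)

Iteration 1:
  f(0.500000) = 2.125000
  f'(0.500000) = 6.750000
  x_1 = 0.500000 - 2.125000/6.750000 = 0.185185
Iteration 2:
  f(0.185185) = 0.117462
  f'(0.185185) = 6.102881
  x_2 = 0.185185 - 0.117462/6.102881 = 0.165938
Iteration 3:
  f(0.165938) = 0.000199
  f'(0.165938) = 6.082607
  x_3 = 0.165938 - 0.000199/6.082607 = 0.165906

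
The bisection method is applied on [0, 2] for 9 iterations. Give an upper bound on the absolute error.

Bisection error bound: |error| ≤ (b-a)/2^n
|error| ≤ (2 - 0)/2^9 = 2/2^9
|error| ≤ 0.0039062500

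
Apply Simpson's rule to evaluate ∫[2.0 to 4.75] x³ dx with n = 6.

f(x) = x³
a = 2.0, b = 4.75, n = 6
h = (b - a)/n = 0.458333

Simpson's rule: (h/3)[f(x₀) + 4f(x₁) + 2f(x₂) + ... + f(xₙ)]

x_0 = 2.0000, f(x_0) = 8.000000, coefficient = 1
x_1 = 2.4583, f(x_1) = 14.856698, coefficient = 4
x_2 = 2.9167, f(x_2) = 24.811921, coefficient = 2
x_3 = 3.3750, f(x_3) = 38.443359, coefficient = 4
x_4 = 3.8333, f(x_4) = 56.328704, coefficient = 2
x_5 = 4.2917, f(x_5) = 79.045645, coefficient = 4
x_6 = 4.7500, f(x_6) = 107.171875, coefficient = 1

I ≈ (0.458333/3) × 806.835937 = 123.266602
Exact value: 123.266602
Error: 0.000000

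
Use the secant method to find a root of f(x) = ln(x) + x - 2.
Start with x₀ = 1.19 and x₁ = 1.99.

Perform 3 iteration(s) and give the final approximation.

f(x) = ln(x) + x - 2
x₀ = 1.19, x₁ = 1.99

Secant formula: x_{n+1} = x_n - f(x_n)(x_n - x_{n-1})/(f(x_n) - f(x_{n-1}))

Iteration 1:
  f(1.190000) = -0.636047
  f(1.990000) = 0.678135
  x_2 = 1.990000 - 0.678135×(1.990000 - 1.190000)/(0.678135 - (-0.636047))
       = 1.577190
Iteration 2:
  f(1.990000) = 0.678135
  f(1.577190) = 0.032834
  x_3 = 1.577190 - 0.032834×(1.577190 - 1.990000)/(0.032834 - 0.678135)
       = 1.556185
Iteration 3:
  f(1.577190) = 0.032834
  f(1.556185) = -0.001578
  x_4 = 1.556185 - (-0.001578)×(1.556185 - 1.577190)/(-0.001578 - 0.032834)
       = 1.557148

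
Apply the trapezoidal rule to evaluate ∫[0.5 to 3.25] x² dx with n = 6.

f(x) = x²
a = 0.5, b = 3.25, n = 6
h = (b - a)/n = 0.458333

Trapezoidal rule: (h/2)[f(x₀) + 2f(x₁) + 2f(x₂) + ... + f(xₙ)]

x_0 = 0.5000, f(x_0) = 0.250000, coefficient = 1
x_1 = 0.9583, f(x_1) = 0.918403, coefficient = 2
x_2 = 1.4167, f(x_2) = 2.006944, coefficient = 2
x_3 = 1.8750, f(x_3) = 3.515625, coefficient = 2
x_4 = 2.3333, f(x_4) = 5.444444, coefficient = 2
x_5 = 2.7917, f(x_5) = 7.793403, coefficient = 2
x_6 = 3.2500, f(x_6) = 10.562500, coefficient = 1

I ≈ (0.458333/2) × 50.170139 = 11.497323
Exact value: 11.401042
Error: 0.096282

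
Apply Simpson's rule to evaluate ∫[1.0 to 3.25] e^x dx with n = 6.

f(x) = e^x
a = 1.0, b = 3.25, n = 6
h = (b - a)/n = 0.375000

Simpson's rule: (h/3)[f(x₀) + 4f(x₁) + 2f(x₂) + ... + f(xₙ)]

x_0 = 1.0000, f(x_0) = 2.718282, coefficient = 1
x_1 = 1.3750, f(x_1) = 3.955077, coefficient = 4
x_2 = 1.7500, f(x_2) = 5.754603, coefficient = 2
x_3 = 2.1250, f(x_3) = 8.372897, coefficient = 4
x_4 = 2.5000, f(x_4) = 12.182494, coefficient = 2
x_5 = 2.8750, f(x_5) = 17.725424, coefficient = 4
x_6 = 3.2500, f(x_6) = 25.790340, coefficient = 1

I ≈ (0.375000/3) × 184.596408 = 23.074551
Exact value: 23.072058
Error: 0.002493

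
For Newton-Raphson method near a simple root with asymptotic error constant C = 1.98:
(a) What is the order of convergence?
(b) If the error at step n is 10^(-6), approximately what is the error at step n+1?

(a) Newton-Raphson has quadratic (order 2) convergence near simple roots.
    This means |e_{n+1}| ≈ C|e_n|².

(b) With |e_n| = 10^(-6) and C = 1.98:
    |e_{n+1}| ≈ 1.98 × (10^(-6))² = 1.98 × 10^(-12)

(a) 2 (quadratic); (b) |e_{n+1}| ≈ 1.980e-12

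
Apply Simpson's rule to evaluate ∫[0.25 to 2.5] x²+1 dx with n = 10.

f(x) = x²+1
a = 0.25, b = 2.5, n = 10
h = (b - a)/n = 0.225000

Simpson's rule: (h/3)[f(x₀) + 4f(x₁) + 2f(x₂) + ... + f(xₙ)]

x_0 = 0.2500, f(x_0) = 1.062500, coefficient = 1
x_1 = 0.4750, f(x_1) = 1.225625, coefficient = 4
x_2 = 0.7000, f(x_2) = 1.490000, coefficient = 2
x_3 = 0.9250, f(x_3) = 1.855625, coefficient = 4
x_4 = 1.1500, f(x_4) = 2.322500, coefficient = 2
x_5 = 1.3750, f(x_5) = 2.890625, coefficient = 4
x_6 = 1.6000, f(x_6) = 3.560000, coefficient = 2
x_7 = 1.8250, f(x_7) = 4.330625, coefficient = 4
x_8 = 2.0500, f(x_8) = 5.202500, coefficient = 2
x_9 = 2.2750, f(x_9) = 6.175625, coefficient = 4
x_10 = 2.5000, f(x_10) = 7.250000, coefficient = 1

I ≈ (0.225000/3) × 99.375000 = 7.453125
Exact value: 7.453125
Error: 0.000000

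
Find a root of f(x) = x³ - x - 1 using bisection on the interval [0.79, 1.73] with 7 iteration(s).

f(x) = x³ - x - 1
Initial interval: [0.79, 1.73]

Iteration 1:
  c_1 = (0.790000 + 1.730000)/2 = 1.260000
  f(c_1) = f(1.260000) = -0.259624
  f(a) × f(c) ≥ 0, new interval: [1.260000, 1.730000]
Iteration 2:
  c_2 = (1.260000 + 1.730000)/2 = 1.495000
  f(c_2) = f(1.495000) = 0.846362
  f(a) × f(c) < 0, new interval: [1.260000, 1.495000]
Iteration 3:
  c_3 = (1.260000 + 1.495000)/2 = 1.377500
  f(c_3) = f(1.377500) = 0.236315
  f(a) × f(c) < 0, new interval: [1.260000, 1.377500]
Iteration 4:
  c_4 = (1.260000 + 1.377500)/2 = 1.318750
  f(c_4) = f(1.318750) = -0.025310
  f(a) × f(c) ≥ 0, new interval: [1.318750, 1.377500]
Iteration 5:
  c_5 = (1.318750 + 1.377500)/2 = 1.348125
  f(c_5) = f(1.348125) = 0.102013
  f(a) × f(c) < 0, new interval: [1.318750, 1.348125]
Iteration 6:
  c_6 = (1.318750 + 1.348125)/2 = 1.333438
  f(c_6) = f(1.333438) = 0.037488
  f(a) × f(c) < 0, new interval: [1.318750, 1.333438]
Iteration 7:
  c_7 = (1.318750 + 1.333438)/2 = 1.326094
  f(c_7) = f(1.326094) = 0.005875
  f(a) × f(c) < 0, new interval: [1.318750, 1.326094]

After 7 iteration(s), the approximation is c_7 = 1.326094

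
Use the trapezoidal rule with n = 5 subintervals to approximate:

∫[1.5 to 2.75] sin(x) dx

f(x) = sin(x)
a = 1.5, b = 2.75, n = 5
h = (b - a)/n = 0.250000

Trapezoidal rule: (h/2)[f(x₀) + 2f(x₁) + 2f(x₂) + ... + f(xₙ)]

x_0 = 1.5000, f(x_0) = 0.997495, coefficient = 1
x_1 = 1.7500, f(x_1) = 0.983986, coefficient = 2
x_2 = 2.0000, f(x_2) = 0.909297, coefficient = 2
x_3 = 2.2500, f(x_3) = 0.778073, coefficient = 2
x_4 = 2.5000, f(x_4) = 0.598472, coefficient = 2
x_5 = 2.7500, f(x_5) = 0.381661, coefficient = 1

I ≈ (0.250000/2) × 7.918813 = 0.989852
Exact value: 0.995040
Error: 0.005188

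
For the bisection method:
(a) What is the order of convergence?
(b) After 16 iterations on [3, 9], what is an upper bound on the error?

(a) Bisection has linear (order 1) convergence; the error is halved each step.

(b) Error bound = (b-a)/2^n = (9 - 3)/2^{16}
    = 6/2^{16}

(a) 1 (linear); (b) error ≤ 9.16e-05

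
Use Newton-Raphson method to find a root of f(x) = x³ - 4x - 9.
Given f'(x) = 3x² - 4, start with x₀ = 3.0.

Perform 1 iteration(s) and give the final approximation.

f(x) = x³ - 4x - 9
f'(x) = 3x² - 4
x₀ = 3.0

Newton-Raphson formula: x_{n+1} = x_n - f(x_n)/f'(x_n)

Iteration 1:
  f(3.000000) = 6.000000
  f'(3.000000) = 23.000000
  x_1 = 3.000000 - 6.000000/23.000000 = 2.739130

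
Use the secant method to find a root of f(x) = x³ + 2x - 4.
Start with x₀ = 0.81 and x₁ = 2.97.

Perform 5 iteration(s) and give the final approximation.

f(x) = x³ + 2x - 4
x₀ = 0.81, x₁ = 2.97

Secant formula: x_{n+1} = x_n - f(x_n)(x_n - x_{n-1})/(f(x_n) - f(x_{n-1}))

Iteration 1:
  f(0.810000) = -1.848559
  f(2.970000) = 28.138073
  x_2 = 2.970000 - 28.138073×(2.970000 - 0.810000)/(28.138073 - (-1.848559))
       = 0.943156
Iteration 2:
  f(2.970000) = 28.138073
  f(0.943156) = -1.274712
  x_3 = 0.943156 - (-1.274712)×(0.943156 - 2.970000)/(-1.274712 - 28.138073)
       = 1.030996
Iteration 3:
  f(0.943156) = -1.274712
  f(1.030996) = -0.842106
  x_4 = 1.030996 - (-0.842106)×(1.030996 - 0.943156)/(-0.842106 - (-1.274712))
       = 1.201986
Iteration 4:
  f(1.030996) = -0.842106
  f(1.201986) = 0.140568
  x_5 = 1.201986 - 0.140568×(1.201986 - 1.030996)/(0.140568 - (-0.842106))
       = 1.177527
Iteration 5:
  f(1.201986) = 0.140568
  f(1.177527) = -0.012223
  x_6 = 1.177527 - (-0.012223)×(1.177527 - 1.201986)/(-0.012223 - 0.140568)
       = 1.179484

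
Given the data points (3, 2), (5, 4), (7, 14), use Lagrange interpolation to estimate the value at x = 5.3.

Lagrange interpolation formula:
P(x) = Σ yᵢ × Lᵢ(x)
where Lᵢ(x) = Π_{j≠i} (x - xⱼ)/(xᵢ - xⱼ)

L_0(5.3) = (5.3 - 5)/(3 - 5) × (5.3 - 7)/(3 - 7) = -0.063750
L_1(5.3) = (5.3 - 3)/(5 - 3) × (5.3 - 7)/(5 - 7) = 0.977500
L_2(5.3) = (5.3 - 3)/(7 - 3) × (5.3 - 5)/(7 - 5) = 0.086250

P(5.3) = 2×L_0(5.3) + 4×L_1(5.3) + 14×L_2(5.3)
P(5.3) = 4.990000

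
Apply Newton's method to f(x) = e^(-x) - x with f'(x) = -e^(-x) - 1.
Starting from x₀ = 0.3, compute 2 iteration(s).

f(x) = e^(-x) - x
f'(x) = -e^(-x) - 1
x₀ = 0.3

Newton-Raphson formula: x_{n+1} = x_n - f(x_n)/f'(x_n)

Iteration 1:
  f(0.300000) = 0.440818
  f'(0.300000) = -1.740818
  x_1 = 0.300000 - 0.440818/(-1.740818) = 0.553225
Iteration 2:
  f(0.553225) = 0.021868
  f'(0.553225) = -1.575092
  x_2 = 0.553225 - 0.021868/(-1.575092) = 0.567108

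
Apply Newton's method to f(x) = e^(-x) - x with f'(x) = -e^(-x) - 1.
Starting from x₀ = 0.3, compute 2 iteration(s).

f(x) = e^(-x) - x
f'(x) = -e^(-x) - 1
x₀ = 0.3

Newton-Raphson formula: x_{n+1} = x_n - f(x_n)/f'(x_n)

Iteration 1:
  f(0.300000) = 0.440818
  f'(0.300000) = -1.740818
  x_1 = 0.300000 - 0.440818/(-1.740818) = 0.553225
Iteration 2:
  f(0.553225) = 0.021868
  f'(0.553225) = -1.575092
  x_2 = 0.553225 - 0.021868/(-1.575092) = 0.567108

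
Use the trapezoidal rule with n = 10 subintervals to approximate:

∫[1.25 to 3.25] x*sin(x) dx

f(x) = x*sin(x)
a = 1.25, b = 3.25, n = 10
h = (b - a)/n = 0.200000

Trapezoidal rule: (h/2)[f(x₀) + 2f(x₁) + 2f(x₂) + ... + f(xₙ)]

x_0 = 1.2500, f(x_0) = 1.186231, coefficient = 1
x_1 = 1.4500, f(x_1) = 1.439434, coefficient = 2
x_2 = 1.6500, f(x_2) = 1.644827, coefficient = 2
x_3 = 1.8500, f(x_3) = 1.778359, coefficient = 2
x_4 = 2.0500, f(x_4) = 1.819093, coefficient = 2
x_5 = 2.2500, f(x_5) = 1.750665, coefficient = 2
x_6 = 2.4500, f(x_6) = 1.562524, coefficient = 2
x_7 = 2.6500, f(x_7) = 1.250881, coefficient = 2
x_8 = 2.8500, f(x_8) = 0.819312, coefficient = 2
x_9 = 3.0500, f(x_9) = 0.278967, coefficient = 2
x_10 = 3.2500, f(x_10) = -0.351634, coefficient = 1

I ≈ (0.200000/2) × 25.522720 = 2.552272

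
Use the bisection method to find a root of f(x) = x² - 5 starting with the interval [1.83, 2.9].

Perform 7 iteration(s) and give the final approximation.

f(x) = x² - 5
Initial interval: [1.83, 2.9]

Iteration 1:
  c_1 = (1.830000 + 2.900000)/2 = 2.365000
  f(c_1) = f(2.365000) = 0.593225
  f(a) × f(c) < 0, new interval: [1.830000, 2.365000]
Iteration 2:
  c_2 = (1.830000 + 2.365000)/2 = 2.097500
  f(c_2) = f(2.097500) = -0.600494
  f(a) × f(c) ≥ 0, new interval: [2.097500, 2.365000]
Iteration 3:
  c_3 = (2.097500 + 2.365000)/2 = 2.231250
  f(c_3) = f(2.231250) = -0.021523
  f(a) × f(c) ≥ 0, new interval: [2.231250, 2.365000]
Iteration 4:
  c_4 = (2.231250 + 2.365000)/2 = 2.298125
  f(c_4) = f(2.298125) = 0.281379
  f(a) × f(c) < 0, new interval: [2.231250, 2.298125]
Iteration 5:
  c_5 = (2.231250 + 2.298125)/2 = 2.264687
  f(c_5) = f(2.264687) = 0.128809
  f(a) × f(c) < 0, new interval: [2.231250, 2.264687]
Iteration 6:
  c_6 = (2.231250 + 2.264687)/2 = 2.247969
  f(c_6) = f(2.247969) = 0.053364
  f(a) × f(c) < 0, new interval: [2.231250, 2.247969]
Iteration 7:
  c_7 = (2.231250 + 2.247969)/2 = 2.239609
  f(c_7) = f(2.239609) = 0.015850
  f(a) × f(c) < 0, new interval: [2.231250, 2.239609]

After 7 iteration(s), the approximation is c_7 = 2.239609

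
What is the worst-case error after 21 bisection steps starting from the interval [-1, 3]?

Bisection error bound: |error| ≤ (b-a)/2^n
|error| ≤ (3 - (-1))/2^21 = 4/2^21
|error| ≤ 0.0000019073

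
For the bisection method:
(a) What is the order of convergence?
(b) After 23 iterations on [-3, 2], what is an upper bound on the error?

(a) Bisection has linear (order 1) convergence; the error is halved each step.

(b) Error bound = (b-a)/2^n = (2 - (-3))/2^{23}
    = 5/2^{23}

(a) 1 (linear); (b) error ≤ 5.96e-07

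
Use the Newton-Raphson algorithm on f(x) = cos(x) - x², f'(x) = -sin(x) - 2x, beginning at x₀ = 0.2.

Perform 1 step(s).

f(x) = cos(x) - x²
f'(x) = -sin(x) - 2x
x₀ = 0.2

Newton-Raphson formula: x_{n+1} = x_n - f(x_n)/f'(x_n)

Iteration 1:
  f(0.200000) = 0.940067
  f'(0.200000) = -0.598669
  x_1 = 0.200000 - 0.940067/(-0.598669) = 1.770260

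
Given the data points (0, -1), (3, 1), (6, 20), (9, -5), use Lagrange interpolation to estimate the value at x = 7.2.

Lagrange interpolation formula:
P(x) = Σ yᵢ × Lᵢ(x)
where Lᵢ(x) = Π_{j≠i} (x - xⱼ)/(xᵢ - xⱼ)

L_0(7.2) = (7.2 - 3)/(0 - 3) × (7.2 - 6)/(0 - 6) × (7.2 - 9)/(0 - 9) = 0.056000
L_1(7.2) = (7.2 - 0)/(3 - 0) × (7.2 - 6)/(3 - 6) × (7.2 - 9)/(3 - 9) = -0.288000
L_2(7.2) = (7.2 - 0)/(6 - 0) × (7.2 - 3)/(6 - 3) × (7.2 - 9)/(6 - 9) = 1.008000
L_3(7.2) = (7.2 - 0)/(9 - 0) × (7.2 - 3)/(9 - 3) × (7.2 - 6)/(9 - 6) = 0.224000

P(7.2) = (-1)×L_0(7.2) + 1×L_1(7.2) + 20×L_2(7.2) + (-5)×L_3(7.2)
P(7.2) = 18.696000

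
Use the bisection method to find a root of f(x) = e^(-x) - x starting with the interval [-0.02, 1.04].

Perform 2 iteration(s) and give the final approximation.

f(x) = e^(-x) - x
Initial interval: [-0.02, 1.04]

Iteration 1:
  c_1 = (-0.020000 + 1.040000)/2 = 0.510000
  f(c_1) = f(0.510000) = 0.090496
  f(a) × f(c) ≥ 0, new interval: [0.510000, 1.040000]
Iteration 2:
  c_2 = (0.510000 + 1.040000)/2 = 0.775000
  f(c_2) = f(0.775000) = -0.314296
  f(a) × f(c) < 0, new interval: [0.510000, 0.775000]

After 2 iteration(s), the approximation is c_2 = 0.775000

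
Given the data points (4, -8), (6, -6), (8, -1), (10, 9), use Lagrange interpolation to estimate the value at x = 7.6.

Lagrange interpolation formula:
P(x) = Σ yᵢ × Lᵢ(x)
where Lᵢ(x) = Π_{j≠i} (x - xⱼ)/(xᵢ - xⱼ)

L_0(7.6) = (7.6 - 6)/(4 - 6) × (7.6 - 8)/(4 - 8) × (7.6 - 10)/(4 - 10) = -0.032000
L_1(7.6) = (7.6 - 4)/(6 - 4) × (7.6 - 8)/(6 - 8) × (7.6 - 10)/(6 - 10) = 0.216000
L_2(7.6) = (7.6 - 4)/(8 - 4) × (7.6 - 6)/(8 - 6) × (7.6 - 10)/(8 - 10) = 0.864000
L_3(7.6) = (7.6 - 4)/(10 - 4) × (7.6 - 6)/(10 - 6) × (7.6 - 8)/(10 - 8) = -0.048000

P(7.6) = (-8)×L_0(7.6) + (-6)×L_1(7.6) + (-1)×L_2(7.6) + 9×L_3(7.6)
P(7.6) = -2.336000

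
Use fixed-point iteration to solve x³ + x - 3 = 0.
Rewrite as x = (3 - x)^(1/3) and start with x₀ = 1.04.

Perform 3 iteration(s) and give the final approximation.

Equation: x³ + x - 3 = 0
Fixed-point form: x = (3 - x)^(1/3)
x₀ = 1.04

x_1 = g(1.040000) = 1.251465
x_2 = g(1.251465) = 1.204735
x_3 = g(1.204735) = 1.215373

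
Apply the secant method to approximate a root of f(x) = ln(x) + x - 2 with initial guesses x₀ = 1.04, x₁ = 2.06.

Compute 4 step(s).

f(x) = ln(x) + x - 2
x₀ = 1.04, x₁ = 2.06

Secant formula: x_{n+1} = x_n - f(x_n)(x_n - x_{n-1})/(f(x_n) - f(x_{n-1}))

Iteration 1:
  f(1.040000) = -0.920779
  f(2.060000) = 0.782706
  x_2 = 2.060000 - 0.782706×(2.060000 - 1.040000)/(0.782706 - (-0.920779))
       = 1.591337
Iteration 2:
  f(2.060000) = 0.782706
  f(1.591337) = 0.055912
  x_3 = 1.591337 - 0.055912×(1.591337 - 2.060000)/(0.055912 - 0.782706)
       = 1.555283
Iteration 3:
  f(1.591337) = 0.055912
  f(1.555283) = -0.003059
  x_4 = 1.555283 - (-0.003059)×(1.555283 - 1.591337)/(-0.003059 - 0.055912)
       = 1.557154
Iteration 4:
  f(1.555283) = -0.003059
  f(1.557154) = 0.000013
  x_5 = 1.557154 - 0.000013×(1.557154 - 1.555283)/(0.000013 - (-0.003059))
       = 1.557146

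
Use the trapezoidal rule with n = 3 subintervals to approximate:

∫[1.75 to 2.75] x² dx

f(x) = x²
a = 1.75, b = 2.75, n = 3
h = (b - a)/n = 0.333333

Trapezoidal rule: (h/2)[f(x₀) + 2f(x₁) + 2f(x₂) + ... + f(xₙ)]

x_0 = 1.7500, f(x_0) = 3.062500, coefficient = 1
x_1 = 2.0833, f(x_1) = 4.340278, coefficient = 2
x_2 = 2.4167, f(x_2) = 5.840278, coefficient = 2
x_3 = 2.7500, f(x_3) = 7.562500, coefficient = 1

I ≈ (0.333333/2) × 30.986111 = 5.164352
Exact value: 5.145833
Error: 0.018519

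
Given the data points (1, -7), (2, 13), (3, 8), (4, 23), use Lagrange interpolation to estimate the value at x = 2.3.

Lagrange interpolation formula:
P(x) = Σ yᵢ × Lᵢ(x)
where Lᵢ(x) = Π_{j≠i} (x - xⱼ)/(xᵢ - xⱼ)

L_0(2.3) = (2.3 - 2)/(1 - 2) × (2.3 - 3)/(1 - 3) × (2.3 - 4)/(1 - 4) = -0.059500
L_1(2.3) = (2.3 - 1)/(2 - 1) × (2.3 - 3)/(2 - 3) × (2.3 - 4)/(2 - 4) = 0.773500
L_2(2.3) = (2.3 - 1)/(3 - 1) × (2.3 - 2)/(3 - 2) × (2.3 - 4)/(3 - 4) = 0.331500
L_3(2.3) = (2.3 - 1)/(4 - 1) × (2.3 - 2)/(4 - 2) × (2.3 - 3)/(4 - 3) = -0.045500

P(2.3) = (-7)×L_0(2.3) + 13×L_1(2.3) + 8×L_2(2.3) + 23×L_3(2.3)
P(2.3) = 12.077500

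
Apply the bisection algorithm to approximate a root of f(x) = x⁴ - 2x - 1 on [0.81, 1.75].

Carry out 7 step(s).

f(x) = x⁴ - 2x - 1
Initial interval: [0.81, 1.75]

Iteration 1:
  c_1 = (0.810000 + 1.750000)/2 = 1.280000
  f(c_1) = f(1.280000) = -0.875645
  f(a) × f(c) ≥ 0, new interval: [1.280000, 1.750000]
Iteration 2:
  c_2 = (1.280000 + 1.750000)/2 = 1.515000
  f(c_2) = f(1.515000) = 1.238058
  f(a) × f(c) < 0, new interval: [1.280000, 1.515000]
Iteration 3:
  c_3 = (1.280000 + 1.515000)/2 = 1.397500
  f(c_3) = f(1.397500) = 0.019233
  f(a) × f(c) < 0, new interval: [1.280000, 1.397500]
Iteration 4:
  c_4 = (1.280000 + 1.397500)/2 = 1.338750
  f(c_4) = f(1.338750) = -0.465334
  f(a) × f(c) ≥ 0, new interval: [1.338750, 1.397500]
Iteration 5:
  c_5 = (1.338750 + 1.397500)/2 = 1.368125
  f(c_5) = f(1.368125) = -0.232742
  f(a) × f(c) ≥ 0, new interval: [1.368125, 1.397500]
Iteration 6:
  c_6 = (1.368125 + 1.397500)/2 = 1.382812
  f(c_6) = f(1.382812) = -0.109229
  f(a) × f(c) ≥ 0, new interval: [1.382812, 1.397500]
Iteration 7:
  c_7 = (1.382812 + 1.397500)/2 = 1.390156
  f(c_7) = f(1.390156) = -0.045623
  f(a) × f(c) ≥ 0, new interval: [1.390156, 1.397500]

After 7 iteration(s), the approximation is c_7 = 1.390156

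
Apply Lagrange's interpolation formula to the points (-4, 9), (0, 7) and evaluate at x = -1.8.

Lagrange interpolation formula:
P(x) = Σ yᵢ × Lᵢ(x)
where Lᵢ(x) = Π_{j≠i} (x - xⱼ)/(xᵢ - xⱼ)

L_0(-1.8) = (-1.8 - 0)/(-4 - 0) = 0.450000
L_1(-1.8) = (-1.8 - (-4))/(0 - (-4)) = 0.550000

P(-1.8) = 9×L_0(-1.8) + 7×L_1(-1.8)
P(-1.8) = 7.900000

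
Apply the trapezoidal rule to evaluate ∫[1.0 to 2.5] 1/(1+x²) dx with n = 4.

f(x) = 1/(1+x²)
a = 1.0, b = 2.5, n = 4
h = (b - a)/n = 0.375000

Trapezoidal rule: (h/2)[f(x₀) + 2f(x₁) + 2f(x₂) + ... + f(xₙ)]

x_0 = 1.0000, f(x_0) = 0.500000, coefficient = 1
x_1 = 1.3750, f(x_1) = 0.345946, coefficient = 2
x_2 = 1.7500, f(x_2) = 0.246154, coefficient = 2
x_3 = 2.1250, f(x_3) = 0.181303, coefficient = 2
x_4 = 2.5000, f(x_4) = 0.137931, coefficient = 1

I ≈ (0.375000/2) × 2.184737 = 0.409638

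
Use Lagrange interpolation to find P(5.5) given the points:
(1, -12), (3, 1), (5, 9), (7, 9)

Lagrange interpolation formula:
P(x) = Σ yᵢ × Lᵢ(x)
where Lᵢ(x) = Π_{j≠i} (x - xⱼ)/(xᵢ - xⱼ)

L_0(5.5) = (5.5 - 3)/(1 - 3) × (5.5 - 5)/(1 - 5) × (5.5 - 7)/(1 - 7) = 0.039062
L_1(5.5) = (5.5 - 1)/(3 - 1) × (5.5 - 5)/(3 - 5) × (5.5 - 7)/(3 - 7) = -0.210938
L_2(5.5) = (5.5 - 1)/(5 - 1) × (5.5 - 3)/(5 - 3) × (5.5 - 7)/(5 - 7) = 1.054688
L_3(5.5) = (5.5 - 1)/(7 - 1) × (5.5 - 3)/(7 - 3) × (5.5 - 5)/(7 - 5) = 0.117188

P(5.5) = (-12)×L_0(5.5) + 1×L_1(5.5) + 9×L_2(5.5) + 9×L_3(5.5)
P(5.5) = 9.867188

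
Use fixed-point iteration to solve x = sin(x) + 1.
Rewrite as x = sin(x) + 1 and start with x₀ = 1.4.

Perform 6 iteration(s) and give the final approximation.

Equation: x = sin(x) + 1
Fixed-point form: x = sin(x) + 1
x₀ = 1.4

x_1 = g(1.400000) = 1.985450
x_2 = g(1.985450) = 1.915256
x_3 = g(1.915256) = 1.941258
x_4 = g(1.941258) = 1.932160
x_5 = g(1.932160) = 1.935415
x_6 = g(1.935415) = 1.934260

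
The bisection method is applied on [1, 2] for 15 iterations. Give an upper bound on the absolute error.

Bisection error bound: |error| ≤ (b-a)/2^n
|error| ≤ (2 - 1)/2^15 = 1/2^15
|error| ≤ 0.0000305176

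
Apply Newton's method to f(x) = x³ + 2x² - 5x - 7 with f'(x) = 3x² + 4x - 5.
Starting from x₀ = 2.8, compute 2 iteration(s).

f(x) = x³ + 2x² - 5x - 7
f'(x) = 3x² + 4x - 5
x₀ = 2.8

Newton-Raphson formula: x_{n+1} = x_n - f(x_n)/f'(x_n)

Iteration 1:
  f(2.800000) = 16.632000
  f'(2.800000) = 29.720000
  x_1 = 2.800000 - 16.632000/29.720000 = 2.240377
Iteration 2:
  f(2.240377) = 3.081790
  f'(2.240377) = 19.019373
  x_2 = 2.240377 - 3.081790/19.019373 = 2.078343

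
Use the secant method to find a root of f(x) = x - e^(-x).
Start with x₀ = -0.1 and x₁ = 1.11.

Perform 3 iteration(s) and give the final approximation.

f(x) = x - e^(-x)
x₀ = -0.1, x₁ = 1.11

Secant formula: x_{n+1} = x_n - f(x_n)(x_n - x_{n-1})/(f(x_n) - f(x_{n-1}))

Iteration 1:
  f(-0.100000) = -1.205171
  f(1.110000) = 0.780441
  x_2 = 1.110000 - 0.780441×(1.110000 - (-0.100000))/(0.780441 - (-1.205171))
       = 0.634412
Iteration 2:
  f(1.110000) = 0.780441
  f(0.634412) = 0.104164
  x_3 = 0.634412 - 0.104164×(0.634412 - 1.110000)/(0.104164 - 0.780441)
       = 0.561159
Iteration 3:
  f(0.634412) = 0.104164
  f(0.561159) = -0.009389
  x_4 = 0.561159 - (-0.009389)×(0.561159 - 0.634412)/(-0.009389 - 0.104164)
       = 0.567215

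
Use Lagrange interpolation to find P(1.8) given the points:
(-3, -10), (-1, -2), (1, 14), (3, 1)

Lagrange interpolation formula:
P(x) = Σ yᵢ × Lᵢ(x)
where Lᵢ(x) = Π_{j≠i} (x - xⱼ)/(xᵢ - xⱼ)

L_0(1.8) = (1.8 - (-1))/(-3 - (-1)) × (1.8 - 1)/(-3 - 1) × (1.8 - 3)/(-3 - 3) = 0.056000
L_1(1.8) = (1.8 - (-3))/(-1 - (-3)) × (1.8 - 1)/(-1 - 1) × (1.8 - 3)/(-1 - 3) = -0.288000
L_2(1.8) = (1.8 - (-3))/(1 - (-3)) × (1.8 - (-1))/(1 - (-1)) × (1.8 - 3)/(1 - 3) = 1.008000
L_3(1.8) = (1.8 - (-3))/(3 - (-3)) × (1.8 - (-1))/(3 - (-1)) × (1.8 - 1)/(3 - 1) = 0.224000

P(1.8) = (-10)×L_0(1.8) + (-2)×L_1(1.8) + 14×L_2(1.8) + 1×L_3(1.8)
P(1.8) = 14.352000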